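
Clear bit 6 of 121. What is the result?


121 & ~(1 << 6) = 57

57


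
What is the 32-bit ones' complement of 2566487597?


2566487597 ^ 4294967295 = 1728479698

1728479698


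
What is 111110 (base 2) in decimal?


111110 in decimal = 62

62


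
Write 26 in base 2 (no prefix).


26 = 11010 in binary

11010


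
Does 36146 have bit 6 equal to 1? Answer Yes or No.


0b1000110100110010, bit 6 = 0. No

No


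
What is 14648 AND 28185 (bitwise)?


0b11100100111000 & 0b110111000011001 = 0b10100000011000 = 10264

10264


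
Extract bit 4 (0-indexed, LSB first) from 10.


0b1010, position 4 = 0

0


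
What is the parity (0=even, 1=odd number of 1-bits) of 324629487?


0b10011010110010111001111101111 has 19 ones => parity 1

1


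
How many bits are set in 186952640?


0b1011001001001010101111000000 has 12 set bits

12


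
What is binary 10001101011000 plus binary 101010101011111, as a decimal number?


10001101011000 + 101010101011111 = 111100010110111 = 30903

30903


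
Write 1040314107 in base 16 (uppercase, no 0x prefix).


1040314107 = 3E01EEFB hex

3E01EEFB


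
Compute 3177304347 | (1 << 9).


3177304347 | (1 << 9) = 3177304347 | 512 = 3177304859

3177304859


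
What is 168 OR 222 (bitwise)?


0b10101000 | 0b11011110 = 0b11111110 = 254

254


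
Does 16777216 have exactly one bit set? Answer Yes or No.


0b1000000000000000000000000. Only one bit set => Yes

Yes


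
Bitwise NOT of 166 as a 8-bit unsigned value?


~0b10100110 = 0b1011001 = 89 (8-bit unsigned)

89


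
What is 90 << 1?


0b1011010 << 1 = 0b10110100 = 180

180


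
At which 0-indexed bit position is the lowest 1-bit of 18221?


0b100011100101101. Lowest set bit at position 0

0


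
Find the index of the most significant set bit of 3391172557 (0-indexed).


0b11001010001000010010111111001101. Highest set bit at position 31

31


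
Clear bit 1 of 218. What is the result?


218 & ~(1 << 1) = 216

216


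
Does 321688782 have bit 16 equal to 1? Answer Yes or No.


0b10011001011001001010011001110, bit 16 = 0. No

No


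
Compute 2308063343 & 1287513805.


0b10001001100100100100000001101111 & 0b1001100101111011110011011001101 = 0b1000100100000100000001001101 = 143671373

143671373


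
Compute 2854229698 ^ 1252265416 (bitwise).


0b10101010001000000001011011000010 ^ 0b1001010101001000000110111001000 = 0b11100000100001000001101100001010 = 3766754058

3766754058


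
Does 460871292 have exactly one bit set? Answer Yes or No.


0b11011011110000101011001111100. Multiple bits set => No

No


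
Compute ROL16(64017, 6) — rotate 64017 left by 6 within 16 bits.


Rotate 0b1111101000010001 left by 6 (16-bit) = 0b1000010001111110 = 33918

33918


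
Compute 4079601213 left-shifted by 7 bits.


0b11110011001010011100011000111101 << 7 = 0b111100110010100111000110001111010000000 = 522188955264

522188955264


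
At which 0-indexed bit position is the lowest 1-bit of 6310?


0b1100010100110. Lowest set bit at position 1

1


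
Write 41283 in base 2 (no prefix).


41283 = 1010000101000011 in binary

1010000101000011


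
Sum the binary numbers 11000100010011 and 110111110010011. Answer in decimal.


11000100010011 + 110111110010011 = 1010000010100110 = 41126

41126


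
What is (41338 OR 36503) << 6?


Step 1: 41338 | 36503 = 45055
Step 2: 45055 << 6 = 2883520

2883520


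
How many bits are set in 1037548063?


0b111101110101111011101000011111 has 21 set bits

21


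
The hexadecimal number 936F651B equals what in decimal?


936F651B hex = 2473551131 decimal

2473551131


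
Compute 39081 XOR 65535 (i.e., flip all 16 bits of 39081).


39081 ^ 65535 = 26454

26454


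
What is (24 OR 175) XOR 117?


Step 1: 24 | 175 = 191
Step 2: 191 ^ 117 = 202

202


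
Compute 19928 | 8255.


0b100110111011000 | 0b10000000111111 = 0b110110111111111 = 28159

28159


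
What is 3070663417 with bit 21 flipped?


3070663417 ^ (1 << 21) = 3070663417 ^ 2097152 = 3072760569

3072760569


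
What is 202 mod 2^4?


202 & 15 = 10

10


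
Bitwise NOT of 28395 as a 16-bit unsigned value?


~0b110111011101011 = 0b1001000100010100 = 37140 (16-bit unsigned)

37140


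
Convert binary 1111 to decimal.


1111 in decimal = 15

15


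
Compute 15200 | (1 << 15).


15200 | (1 << 15) = 15200 | 32768 = 47968

47968


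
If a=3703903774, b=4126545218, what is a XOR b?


3703903774 ^ 4126545218 = 691209052

691209052


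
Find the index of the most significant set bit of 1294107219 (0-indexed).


0b1001101001000101000001001010011. Highest set bit at position 30

30


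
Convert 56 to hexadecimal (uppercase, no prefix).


56 = 38 hex

38


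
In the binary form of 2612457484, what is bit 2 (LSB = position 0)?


0b10011011101101101111000000001100, position 2 = 1

1


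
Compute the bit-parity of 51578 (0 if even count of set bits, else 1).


0b1100100101111010 has 9 ones => parity 1

1


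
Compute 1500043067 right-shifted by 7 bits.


0b1011001011010001101011100111011 >> 7 = 0b101100101101000110101110 = 11719086

11719086


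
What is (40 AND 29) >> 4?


Step 1: 40 & 29 = 8
Step 2: 8 >> 4 = 0

0


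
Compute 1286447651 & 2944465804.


0b1001100101011011010001000100011 & 0b10101111100000001111101110001100 = 0b1100100000001010001000000000 = 209756672

209756672


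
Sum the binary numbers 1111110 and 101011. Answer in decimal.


1111110 + 101011 = 10101001 = 169

169


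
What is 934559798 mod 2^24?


934559798 & 16777215 = 11812918

11812918


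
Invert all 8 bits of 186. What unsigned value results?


186 ^ 255 = 69

69


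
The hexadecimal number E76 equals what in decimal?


E76 hex = 3702 decimal

3702


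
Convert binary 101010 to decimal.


101010 in decimal = 42

42


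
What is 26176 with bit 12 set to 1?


26176 | (1 << 12) = 26176 | 4096 = 30272

30272


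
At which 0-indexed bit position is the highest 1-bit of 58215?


0b1110001101100111. Highest set bit at position 15

15


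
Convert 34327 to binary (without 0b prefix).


34327 = 1000011000010111 in binary

1000011000010111


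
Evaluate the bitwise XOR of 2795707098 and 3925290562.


0b10100110101000110001101011011010 ^ 0b11101001111101110010111001000010 = 0b1001111010101000011010010011000 = 1330918552

1330918552


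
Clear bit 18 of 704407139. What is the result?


704407139 & ~(1 << 18) = 704144995

704144995


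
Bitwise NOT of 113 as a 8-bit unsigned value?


~0b1110001 = 0b10001110 = 142 (8-bit unsigned)

142


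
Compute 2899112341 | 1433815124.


0b10101100110011001111000110010101 | 0b1010101011101100100100001010100 = 0b11111101111111101111100111010101 = 4261345749

4261345749


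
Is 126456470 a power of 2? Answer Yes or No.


0b111100010011001001010010110. Multiple bits set => No

No


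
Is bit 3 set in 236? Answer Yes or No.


0b11101100, bit 3 = 1. Yes

Yes


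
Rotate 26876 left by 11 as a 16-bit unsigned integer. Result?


Rotate 0b110100011111100 left by 11 (16-bit) = 0b1110001101000111 = 58183

58183


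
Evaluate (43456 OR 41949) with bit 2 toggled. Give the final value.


Step 1: 43456 | 41949 = 43997
Step 2: 43997 ^ (1 << 2) = 43997 ^ 4 = 43993

43993


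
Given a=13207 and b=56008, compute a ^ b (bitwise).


13207 ^ 56008 = 59743

59743


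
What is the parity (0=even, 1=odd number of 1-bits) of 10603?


0b10100101101011 has 8 ones => parity 0

0


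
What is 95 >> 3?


0b1011111 >> 3 = 0b1011 = 11

11


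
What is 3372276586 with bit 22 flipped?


3372276586 ^ (1 << 22) = 3372276586 ^ 4194304 = 3376470890

3376470890


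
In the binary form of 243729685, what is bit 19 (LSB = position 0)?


0b1110100001110000010100010101, position 19 = 0

0


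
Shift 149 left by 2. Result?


0b10010101 << 2 = 0b1001010100 = 596

596


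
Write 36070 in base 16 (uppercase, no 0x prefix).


36070 = 8CE6 hex

8CE6


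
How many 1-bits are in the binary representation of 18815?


0b100100101111111 has 10 set bits

10


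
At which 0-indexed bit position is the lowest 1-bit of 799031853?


0b101111101000000100001000101101. Lowest set bit at position 0

0


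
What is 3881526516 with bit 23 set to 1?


3881526516 | (1 << 23) = 3881526516 | 8388608 = 3889915124

3889915124


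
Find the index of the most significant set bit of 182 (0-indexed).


0b10110110. Highest set bit at position 7

7


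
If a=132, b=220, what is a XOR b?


132 ^ 220 = 88

88


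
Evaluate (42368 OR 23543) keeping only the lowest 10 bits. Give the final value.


Step 1: 42368 | 23543 = 65527
Step 2: 65527 & 1023 = 1015

1015


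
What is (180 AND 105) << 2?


Step 1: 180 & 105 = 32
Step 2: 32 << 2 = 128

128


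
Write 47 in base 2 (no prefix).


47 = 101111 in binary

101111


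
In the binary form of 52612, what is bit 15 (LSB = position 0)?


0b1100110110000100, position 15 = 1

1


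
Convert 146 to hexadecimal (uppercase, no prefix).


146 = 92 hex

92


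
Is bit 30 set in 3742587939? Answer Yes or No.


0b11011111000100110101110000100011, bit 30 = 1. Yes

Yes


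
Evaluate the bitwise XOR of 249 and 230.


0b11111001 ^ 0b11100110 = 0b11111 = 31

31


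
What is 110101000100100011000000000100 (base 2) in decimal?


110101000100100011000000000100 in decimal = 890384388

890384388


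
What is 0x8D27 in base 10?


8D27 hex = 36135 decimal

36135


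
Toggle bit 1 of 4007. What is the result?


4007 ^ (1 << 1) = 4007 ^ 2 = 4005

4005


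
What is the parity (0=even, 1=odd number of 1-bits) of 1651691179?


0b1100010011100101100111010101011 has 17 ones => parity 1

1


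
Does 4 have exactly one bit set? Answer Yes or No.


0b100. Only one bit set => Yes

Yes


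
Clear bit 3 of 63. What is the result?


63 & ~(1 << 3) = 55

55


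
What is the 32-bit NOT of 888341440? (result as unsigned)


~0b110100111100110000001111000000 = 0b11001011000011001111110000111111 = 3406625855 (32-bit unsigned)

3406625855


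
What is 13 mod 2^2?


13 & 3 = 1

1


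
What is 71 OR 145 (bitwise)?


0b1000111 | 0b10010001 = 0b11010111 = 215

215


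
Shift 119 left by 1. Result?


0b1110111 << 1 = 0b11101110 = 238

238


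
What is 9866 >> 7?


0b10011010001010 >> 7 = 0b1001101 = 77

77


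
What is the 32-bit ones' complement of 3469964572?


3469964572 ^ 4294967295 = 825002723

825002723


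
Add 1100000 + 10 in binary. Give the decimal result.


1100000 + 10 = 1100010 = 98

98


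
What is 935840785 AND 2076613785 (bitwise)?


0b110111110001111100110000010001 & 0b1111011110001101001110010011001 = 0b110011110001101000110000010001 = 868650001

868650001


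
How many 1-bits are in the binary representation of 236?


0b11101100 has 5 set bits

5


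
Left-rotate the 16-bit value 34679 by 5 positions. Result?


Rotate 0b1000011101110111 left by 5 (16-bit) = 0b1110111011110000 = 61168

61168


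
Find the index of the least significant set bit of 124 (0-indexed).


0b1111100. Lowest set bit at position 2

2


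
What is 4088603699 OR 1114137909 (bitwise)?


0b11110011101100110010010000110011 | 0b1000010011010000110010100110101 = 0b11110011111110110110010100110111 = 4093338935

4093338935


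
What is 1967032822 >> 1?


0b1110101001111101000100111110110 >> 1 = 0b111010100111110100010011111011 = 983516411

983516411


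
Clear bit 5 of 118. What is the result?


118 & ~(1 << 5) = 86

86


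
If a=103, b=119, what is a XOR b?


103 ^ 119 = 16

16


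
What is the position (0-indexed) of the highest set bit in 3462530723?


0b11001110011000100000011010100011. Highest set bit at position 31

31


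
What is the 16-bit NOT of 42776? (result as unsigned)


~0b1010011100011000 = 0b101100011100111 = 22759 (16-bit unsigned)

22759


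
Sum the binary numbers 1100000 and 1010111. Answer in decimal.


1100000 + 1010111 = 10110111 = 183

183


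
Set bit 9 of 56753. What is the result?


56753 | (1 << 9) = 56753 | 512 = 57265

57265


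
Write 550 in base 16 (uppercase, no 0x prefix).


550 = 226 hex

226


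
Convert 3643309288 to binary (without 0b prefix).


3643309288 = 11011001001010000111110011101000 in binary

11011001001010000111110011101000


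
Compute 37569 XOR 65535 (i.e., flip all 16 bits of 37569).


37569 ^ 65535 = 27966

27966


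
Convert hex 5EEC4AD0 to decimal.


5EEC4AD0 hex = 1592543952 decimal

1592543952


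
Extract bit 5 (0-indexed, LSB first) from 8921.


0b10001011011001, position 5 = 0

0


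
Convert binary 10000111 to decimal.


10000111 in decimal = 135

135


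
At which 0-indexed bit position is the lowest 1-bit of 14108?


0b11011100011100. Lowest set bit at position 2

2


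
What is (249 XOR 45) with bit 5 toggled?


Step 1: 249 ^ 45 = 212
Step 2: 212 ^ (1 << 5) = 212 ^ 32 = 244

244


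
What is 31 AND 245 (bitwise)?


0b11111 & 0b11110101 = 0b10101 = 21

21


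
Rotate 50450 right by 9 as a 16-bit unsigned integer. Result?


Rotate 0b1100010100010010 right by 9 (16-bit) = 0b1000100101100010 = 35170

35170


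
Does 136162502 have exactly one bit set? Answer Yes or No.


0b1000000111011010110011000110. Multiple bits set => No

No


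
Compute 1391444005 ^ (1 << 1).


1391444005 ^ (1 << 1) = 1391444005 ^ 2 = 1391444007

1391444007


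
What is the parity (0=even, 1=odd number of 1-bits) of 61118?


0b1110111010111110 has 12 ones => parity 0

0


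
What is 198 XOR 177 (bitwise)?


0b11000110 ^ 0b10110001 = 0b1110111 = 119

119


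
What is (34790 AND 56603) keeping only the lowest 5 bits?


Step 1: 34790 & 56603 = 34050
Step 2: 34050 & 31 = 2

2


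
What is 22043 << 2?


0b101011000011011 << 2 = 0b10101100001101100 = 88172

88172


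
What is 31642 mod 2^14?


31642 & 16383 = 15258

15258


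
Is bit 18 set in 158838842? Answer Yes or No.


0b1001011101111011000000111010, bit 18 = 1. Yes

Yes


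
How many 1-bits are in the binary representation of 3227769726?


0b11000000011000111101101101111110 has 18 set bits

18


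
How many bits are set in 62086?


0b1111001010000110 has 8 set bits

8


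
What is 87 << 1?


0b1010111 << 1 = 0b10101110 = 174

174


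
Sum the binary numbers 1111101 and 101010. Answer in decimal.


1111101 + 101010 = 10100111 = 167

167


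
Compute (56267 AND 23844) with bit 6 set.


Step 1: 56267 & 23844 = 22784
Step 2: 22784 | (1 << 6) = 22784 | 64 = 22848

22848


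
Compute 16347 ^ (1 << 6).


16347 ^ (1 << 6) = 16347 ^ 64 = 16283

16283


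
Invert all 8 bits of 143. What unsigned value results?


143 ^ 255 = 112

112


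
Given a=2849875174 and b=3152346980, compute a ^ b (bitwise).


2849875174 ^ 3152346980 = 305748866

305748866


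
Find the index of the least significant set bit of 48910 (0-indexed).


0b1011111100001110. Lowest set bit at position 1

1


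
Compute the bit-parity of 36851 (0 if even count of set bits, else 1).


0b1000111111110011 has 11 ones => parity 1

1


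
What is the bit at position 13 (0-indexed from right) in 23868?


0b101110100111100, position 13 = 0

0


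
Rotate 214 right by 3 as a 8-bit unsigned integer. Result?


Rotate 0b11010110 right by 3 (8-bit) = 0b11011010 = 218

218


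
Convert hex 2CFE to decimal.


2CFE hex = 11518 decimal

11518


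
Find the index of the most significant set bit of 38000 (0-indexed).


0b1001010001110000. Highest set bit at position 15

15


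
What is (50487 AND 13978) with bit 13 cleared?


Step 1: 50487 & 13978 = 1042
Step 2: 1042 & ~(1 << 13) = 1042

1042


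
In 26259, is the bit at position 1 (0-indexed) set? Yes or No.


0b110011010010011, bit 1 = 1. Yes

Yes


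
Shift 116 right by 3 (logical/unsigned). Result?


0b1110100 >> 3 = 0b1110 = 14

14


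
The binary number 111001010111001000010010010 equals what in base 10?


111001010111001000010010010 in decimal = 120295570

120295570


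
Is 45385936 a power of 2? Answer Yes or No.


0b10101101001000100011010000. Multiple bits set => No

No


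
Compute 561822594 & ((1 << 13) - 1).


561822594 & 8191 = 7042

7042


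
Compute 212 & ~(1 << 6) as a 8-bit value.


212 & ~(1 << 6) = 148

148


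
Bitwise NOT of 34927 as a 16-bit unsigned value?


~0b1000100001101111 = 0b111011110010000 = 30608 (16-bit unsigned)

30608


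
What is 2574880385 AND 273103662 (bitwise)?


0b10011001011110011000111010000001 & 0b10000010001110011101100101110 = 0b10000010000010000101000000000 = 272697856

272697856


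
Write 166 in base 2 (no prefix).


166 = 10100110 in binary

10100110


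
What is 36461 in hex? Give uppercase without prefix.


36461 = 8E6D hex

8E6D


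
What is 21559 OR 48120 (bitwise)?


0b101010000110111 | 0b1011101111111000 = 0b1111111111111111 = 65535

65535


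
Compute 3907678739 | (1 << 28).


3907678739 | (1 << 28) = 3907678739 | 268435456 = 4176114195

4176114195


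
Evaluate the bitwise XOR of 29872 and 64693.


0b111010010110000 ^ 0b1111110010110101 = 0b1000100000000101 = 34821

34821


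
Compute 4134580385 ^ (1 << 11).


4134580385 ^ (1 << 11) = 4134580385 ^ 2048 = 4134582433

4134582433


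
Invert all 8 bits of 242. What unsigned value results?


242 ^ 255 = 13

13


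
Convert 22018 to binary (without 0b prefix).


22018 = 101011000000010 in binary

101011000000010


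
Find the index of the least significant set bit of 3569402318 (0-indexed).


0b11010100110000001100000111001110. Lowest set bit at position 1

1


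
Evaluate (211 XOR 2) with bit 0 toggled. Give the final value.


Step 1: 211 ^ 2 = 209
Step 2: 209 ^ (1 << 0) = 209 ^ 1 = 208

208


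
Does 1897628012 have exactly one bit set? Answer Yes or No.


0b1110001000110111000000101101100. Multiple bits set => No

No


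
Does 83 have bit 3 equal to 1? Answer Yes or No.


0b1010011, bit 3 = 0. No

No


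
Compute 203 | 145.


0b11001011 | 0b10010001 = 0b11011011 = 219

219


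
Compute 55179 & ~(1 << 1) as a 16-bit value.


55179 & ~(1 << 1) = 55177

55177


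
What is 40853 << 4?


0b1001111110010101 << 4 = 0b10011111100101010000 = 653648

653648


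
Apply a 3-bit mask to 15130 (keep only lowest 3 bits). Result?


15130 & 7 = 2

2


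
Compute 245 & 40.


0b11110101 & 0b101000 = 0b100000 = 32

32


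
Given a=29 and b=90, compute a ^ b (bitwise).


29 ^ 90 = 71

71


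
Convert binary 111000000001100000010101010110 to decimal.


111000000001100000010101010110 in decimal = 939918678

939918678


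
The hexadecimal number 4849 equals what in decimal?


4849 hex = 18505 decimal

18505


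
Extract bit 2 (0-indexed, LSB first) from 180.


0b10110100, position 2 = 1

1


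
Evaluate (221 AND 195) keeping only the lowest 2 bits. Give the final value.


Step 1: 221 & 195 = 193
Step 2: 193 & 3 = 1

1


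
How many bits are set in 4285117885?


0b11111111011010011011010110111101 has 23 set bits

23


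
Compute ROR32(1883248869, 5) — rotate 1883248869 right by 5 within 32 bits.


Rotate 0b1110000010000000001100011100101 right by 5 (32-bit) = 0b101011100000100000000011000111 = 729940167

729940167


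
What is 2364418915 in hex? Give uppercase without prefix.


2364418915 = 8CEE2B63 hex

8CEE2B63


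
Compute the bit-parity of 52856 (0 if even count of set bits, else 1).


0b1100111001111000 has 9 ones => parity 1

1


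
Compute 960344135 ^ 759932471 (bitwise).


0b111001001111011011000001000111 ^ 0b101101010010111010011000110111 = 0b10100011101100001011001110000 = 343283312

343283312


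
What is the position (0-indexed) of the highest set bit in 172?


0b10101100. Highest set bit at position 7

7


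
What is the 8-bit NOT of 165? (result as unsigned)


~0b10100101 = 0b1011010 = 90 (8-bit unsigned)

90


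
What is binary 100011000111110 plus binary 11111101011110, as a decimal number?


100011000111110 + 11111101011110 = 1000010110011100 = 34204

34204


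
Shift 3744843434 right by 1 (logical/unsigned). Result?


0b11011111001101011100011010101010 >> 1 = 0b1101111100110101110001101010101 = 1872421717

1872421717


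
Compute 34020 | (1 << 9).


34020 | (1 << 9) = 34020 | 512 = 34532

34532


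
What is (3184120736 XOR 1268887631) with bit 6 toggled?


Step 1: 3184120736 ^ 1268887631 = 4134036463
Step 2: 4134036463 ^ (1 << 6) = 4134036463 ^ 64 = 4134036399

4134036399


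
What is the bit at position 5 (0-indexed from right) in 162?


0b10100010, position 5 = 1

1


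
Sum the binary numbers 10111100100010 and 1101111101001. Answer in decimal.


10111100100010 + 1101111101001 = 100101100001011 = 19211

19211


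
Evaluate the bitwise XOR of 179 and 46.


0b10110011 ^ 0b101110 = 0b10011101 = 157

157


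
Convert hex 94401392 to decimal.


94401392 hex = 2487227282 decimal

2487227282


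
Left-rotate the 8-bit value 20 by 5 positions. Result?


Rotate 0b10100 left by 5 (8-bit) = 0b10000010 = 130

130


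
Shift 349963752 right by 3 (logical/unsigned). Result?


0b10100110111000000010111101000 >> 3 = 0b10100110111000000010111101 = 43745469

43745469


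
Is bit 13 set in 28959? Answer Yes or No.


0b111000100011111, bit 13 = 1. Yes

Yes


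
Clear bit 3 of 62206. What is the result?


62206 & ~(1 << 3) = 62198

62198


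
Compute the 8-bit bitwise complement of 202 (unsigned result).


~0b11001010 = 0b110101 = 53 (8-bit unsigned)

53


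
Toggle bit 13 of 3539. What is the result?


3539 ^ (1 << 13) = 3539 ^ 8192 = 11731

11731


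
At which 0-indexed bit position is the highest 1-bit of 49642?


0b1100000111101010. Highest set bit at position 15

15


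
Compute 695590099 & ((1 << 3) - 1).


695590099 & 7 = 3

3


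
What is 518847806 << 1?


0b11110111011001111110100111110 << 1 = 0b111101110110011111101001111100 = 1037695612

1037695612


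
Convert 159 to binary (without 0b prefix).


159 = 10011111 in binary

10011111


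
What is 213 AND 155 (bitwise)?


0b11010101 & 0b10011011 = 0b10010001 = 145

145


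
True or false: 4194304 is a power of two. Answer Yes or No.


0b10000000000000000000000. Only one bit set => Yes

Yes


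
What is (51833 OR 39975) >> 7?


Step 1: 51833 | 39975 = 56959
Step 2: 56959 >> 7 = 444

444


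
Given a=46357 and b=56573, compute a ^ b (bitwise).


46357 ^ 56573 = 27112

27112


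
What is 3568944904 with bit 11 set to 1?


3568944904 | (1 << 11) = 3568944904 | 2048 = 3568946952

3568946952


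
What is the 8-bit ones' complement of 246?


246 ^ 255 = 9

9


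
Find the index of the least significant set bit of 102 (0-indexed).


0b1100110. Lowest set bit at position 1

1


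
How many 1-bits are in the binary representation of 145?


0b10010001 has 3 set bits

3


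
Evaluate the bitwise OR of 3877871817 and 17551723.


0b11100111001000111010000011001001 | 0b1000010111101000101101011 = 0b11100111001010111111000111101011 = 3878416875

3878416875


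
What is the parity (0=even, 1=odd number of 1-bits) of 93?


0b1011101 has 5 ones => parity 1

1


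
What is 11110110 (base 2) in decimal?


11110110 in decimal = 246

246


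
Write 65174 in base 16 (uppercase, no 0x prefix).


65174 = FE96 hex

FE96


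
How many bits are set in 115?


0b1110011 has 5 set bits

5


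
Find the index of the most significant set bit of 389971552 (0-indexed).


0b10111001111100111111001100000. Highest set bit at position 28

28


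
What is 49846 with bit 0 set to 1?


49846 | (1 << 0) = 49846 | 1 = 49847

49847


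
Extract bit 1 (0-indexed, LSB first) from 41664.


0b1010001011000000, position 1 = 0

0


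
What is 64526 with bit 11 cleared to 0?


64526 & ~(1 << 11) = 62478

62478


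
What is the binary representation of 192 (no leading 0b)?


192 = 11000000 in binary

11000000


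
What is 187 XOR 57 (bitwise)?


0b10111011 ^ 0b111001 = 0b10000010 = 130

130


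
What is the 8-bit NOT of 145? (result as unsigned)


~0b10010001 = 0b1101110 = 110 (8-bit unsigned)

110


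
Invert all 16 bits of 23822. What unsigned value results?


23822 ^ 65535 = 41713

41713


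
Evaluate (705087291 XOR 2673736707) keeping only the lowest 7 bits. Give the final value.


Step 1: 705087291 ^ 2673736707 = 3042655032
Step 2: 3042655032 & 127 = 56

56


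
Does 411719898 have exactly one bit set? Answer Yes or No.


0b11000100010100101100011011010. Multiple bits set => No

No


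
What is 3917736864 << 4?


0b11101001100000111110101110100000 << 4 = 0b111010011000001111101011101000000000 = 62683789824

62683789824


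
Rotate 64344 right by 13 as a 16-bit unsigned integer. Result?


Rotate 0b1111101101011000 right by 13 (16-bit) = 0b1101101011000111 = 56007

56007


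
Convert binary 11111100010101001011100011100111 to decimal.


11111100010101001011100011100111 in decimal = 4233410791

4233410791


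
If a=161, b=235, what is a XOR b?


161 ^ 235 = 74

74


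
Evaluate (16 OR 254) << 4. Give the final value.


Step 1: 16 | 254 = 254
Step 2: 254 << 4 = 4064

4064


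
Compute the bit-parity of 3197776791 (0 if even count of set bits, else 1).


0b10111110100110100011001110010111 has 19 ones => parity 1

1


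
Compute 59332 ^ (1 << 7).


59332 ^ (1 << 7) = 59332 ^ 128 = 59204

59204


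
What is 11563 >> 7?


0b10110100101011 >> 7 = 0b1011010 = 90

90


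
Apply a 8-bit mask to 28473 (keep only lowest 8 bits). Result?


28473 & 255 = 57

57


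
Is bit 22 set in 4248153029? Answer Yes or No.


0b11111101001101011010101111000101, bit 22 = 0. No

No


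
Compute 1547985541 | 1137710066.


0b1011100010001000110001010000101 | 0b1000011110100000001001111110010 = 0b1011111110101000111001111110111 = 1607758839

1607758839


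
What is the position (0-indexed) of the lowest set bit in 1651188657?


0b1100010011010110010001110110001. Lowest set bit at position 0

0


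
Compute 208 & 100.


0b11010000 & 0b1100100 = 0b1000000 = 64

64


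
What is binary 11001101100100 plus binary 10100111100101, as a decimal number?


11001101100100 + 10100111100101 = 101110101001001 = 23881

23881


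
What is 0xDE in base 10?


DE hex = 222 decimal

222


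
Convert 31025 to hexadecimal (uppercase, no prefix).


31025 = 7931 hex

7931


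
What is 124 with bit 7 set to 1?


124 | (1 << 7) = 124 | 128 = 252

252


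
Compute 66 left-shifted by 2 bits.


0b1000010 << 2 = 0b100001000 = 264

264


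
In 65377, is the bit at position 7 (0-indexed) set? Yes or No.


0b1111111101100001, bit 7 = 0. No

No


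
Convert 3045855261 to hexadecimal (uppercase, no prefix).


3045855261 = B58C101D hex

B58C101D


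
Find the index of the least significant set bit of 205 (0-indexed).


0b11001101. Lowest set bit at position 0

0


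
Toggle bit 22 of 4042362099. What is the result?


4042362099 ^ (1 << 22) = 4042362099 ^ 4194304 = 4038167795

4038167795


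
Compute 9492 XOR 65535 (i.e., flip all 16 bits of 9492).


9492 ^ 65535 = 56043

56043


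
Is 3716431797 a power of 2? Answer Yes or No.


0b11011101100001000011111110110101. Multiple bits set => No

No


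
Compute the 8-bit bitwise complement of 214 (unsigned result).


~0b11010110 = 0b101001 = 41 (8-bit unsigned)

41


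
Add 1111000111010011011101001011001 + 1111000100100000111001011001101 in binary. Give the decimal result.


1111000111010011011101001011001 + 1111000100100000111001011001101 = 11110001011110100010110100100110 = 4051316006

4051316006


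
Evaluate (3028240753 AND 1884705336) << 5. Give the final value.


Step 1: 3028240753 & 1884705336 = 810958896
Step 2: 810958896 << 5 = 25950684672

25950684672


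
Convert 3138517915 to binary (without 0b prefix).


3138517915 = 10111011000100011111101110011011 in binary

10111011000100011111101110011011


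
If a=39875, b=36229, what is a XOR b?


39875 ^ 36229 = 5702

5702


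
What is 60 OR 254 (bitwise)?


0b111100 | 0b11111110 = 0b11111110 = 254

254


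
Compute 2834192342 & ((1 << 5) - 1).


2834192342 & 31 = 22

22


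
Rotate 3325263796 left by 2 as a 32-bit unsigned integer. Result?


Rotate 0b11000110001100110111111110110100 left by 2 (32-bit) = 0b11000110011011111111011010011 = 416153299

416153299


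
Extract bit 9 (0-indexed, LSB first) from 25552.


0b110001111010000, position 9 = 1

1


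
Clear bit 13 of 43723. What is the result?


43723 & ~(1 << 13) = 35531

35531


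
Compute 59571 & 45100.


0b1110100010110011 & 0b1011000000101100 = 0b1010000000100000 = 40992

40992


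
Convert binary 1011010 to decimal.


1011010 in decimal = 90

90


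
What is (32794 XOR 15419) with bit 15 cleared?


Step 1: 32794 ^ 15419 = 48161
Step 2: 48161 & ~(1 << 15) = 15393

15393


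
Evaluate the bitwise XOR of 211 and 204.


0b11010011 ^ 0b11001100 = 0b11111 = 31

31


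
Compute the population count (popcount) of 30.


0b11110 has 4 set bits

4


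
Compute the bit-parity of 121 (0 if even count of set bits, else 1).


0b1111001 has 5 ones => parity 1

1


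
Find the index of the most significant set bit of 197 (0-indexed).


0b11000101. Highest set bit at position 7

7


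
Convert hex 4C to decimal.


4C hex = 76 decimal

76


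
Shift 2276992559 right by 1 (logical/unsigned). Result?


0b10000111101110000010011000101111 >> 1 = 0b1000011110111000001001100010111 = 1138496279

1138496279


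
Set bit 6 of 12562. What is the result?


12562 | (1 << 6) = 12562 | 64 = 12626

12626


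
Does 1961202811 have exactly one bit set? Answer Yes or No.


0b1110100111001011001010001111011. Multiple bits set => No

No


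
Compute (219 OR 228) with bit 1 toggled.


Step 1: 219 | 228 = 255
Step 2: 255 ^ (1 << 1) = 255 ^ 2 = 253

253


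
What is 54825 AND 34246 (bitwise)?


0b1101011000101001 & 0b1000010111000110 = 0b1000010000000000 = 33792

33792


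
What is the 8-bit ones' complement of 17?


17 ^ 255 = 238

238


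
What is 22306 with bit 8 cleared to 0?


22306 & ~(1 << 8) = 22050

22050


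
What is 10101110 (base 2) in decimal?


10101110 in decimal = 174

174


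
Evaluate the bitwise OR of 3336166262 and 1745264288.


0b11000110110110011101101101110110 | 0b1101000000001101001111010100000 = 0b11101110110111111101111111110110 = 4007649270

4007649270


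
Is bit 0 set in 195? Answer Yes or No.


0b11000011, bit 0 = 1. Yes

Yes


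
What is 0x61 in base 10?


61 hex = 97 decimal

97


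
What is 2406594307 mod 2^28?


2406594307 & 268435455 = 259110659

259110659


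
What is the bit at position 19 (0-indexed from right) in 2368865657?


0b10001101001100100000010101111001, position 19 = 0

0


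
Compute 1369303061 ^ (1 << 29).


1369303061 ^ (1 << 29) = 1369303061 ^ 536870912 = 1906173973

1906173973


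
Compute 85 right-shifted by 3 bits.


0b1010101 >> 3 = 0b1010 = 10

10


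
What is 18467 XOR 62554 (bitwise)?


0b100100000100011 ^ 0b1111010001011010 = 0b1011110001111001 = 48249

48249


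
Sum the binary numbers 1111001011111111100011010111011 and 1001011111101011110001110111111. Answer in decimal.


1111001011111111100011010111011 + 1001011111101011110001110111111 = 11000101011101011010101001111010 = 3312822906

3312822906


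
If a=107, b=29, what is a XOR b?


107 ^ 29 = 118

118


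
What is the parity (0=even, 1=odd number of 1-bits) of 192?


0b11000000 has 2 ones => parity 0

0


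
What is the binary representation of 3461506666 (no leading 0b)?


3461506666 = 11001110010100100110011001101010 in binary

11001110010100100110011001101010


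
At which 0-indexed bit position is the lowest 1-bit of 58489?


0b1110010001111001. Lowest set bit at position 0

0


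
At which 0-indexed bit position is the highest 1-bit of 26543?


0b110011110101111. Highest set bit at position 14

14


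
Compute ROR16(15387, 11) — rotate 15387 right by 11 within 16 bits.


Rotate 0b11110000011011 right by 11 (16-bit) = 0b1000001101100111 = 33639

33639


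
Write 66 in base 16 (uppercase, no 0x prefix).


66 = 42 hex

42


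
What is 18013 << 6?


0b100011001011101 << 6 = 0b100011001011101000000 = 1152832

1152832


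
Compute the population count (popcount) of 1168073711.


0b1000101100111110110001111101111 has 20 set bits

20


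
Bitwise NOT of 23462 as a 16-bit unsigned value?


~0b101101110100110 = 0b1010010001011001 = 42073 (16-bit unsigned)

42073


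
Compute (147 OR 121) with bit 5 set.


Step 1: 147 | 121 = 251
Step 2: 251 | (1 << 5) = 251 | 32 = 251

251


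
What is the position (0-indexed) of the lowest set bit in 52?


0b110100. Lowest set bit at position 2

2


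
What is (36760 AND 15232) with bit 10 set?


Step 1: 36760 & 15232 = 2944
Step 2: 2944 | (1 << 10) = 2944 | 1024 = 3968

3968


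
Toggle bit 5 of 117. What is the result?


117 ^ (1 << 5) = 117 ^ 32 = 85

85


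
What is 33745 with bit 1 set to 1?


33745 | (1 << 1) = 33745 | 2 = 33747

33747


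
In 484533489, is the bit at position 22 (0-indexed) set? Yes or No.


0b11100111000010110010011110001, bit 22 = 1. Yes

Yes


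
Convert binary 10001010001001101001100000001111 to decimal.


10001010001001101001100000001111 in decimal = 2317785103

2317785103


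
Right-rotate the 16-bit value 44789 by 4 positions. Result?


Rotate 0b1010111011110101 right by 4 (16-bit) = 0b101101011101111 = 23279

23279


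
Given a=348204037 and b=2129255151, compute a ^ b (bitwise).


348204037 ^ 2129255151 = 1781069546

1781069546


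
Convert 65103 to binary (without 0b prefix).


65103 = 1111111001001111 in binary

1111111001001111


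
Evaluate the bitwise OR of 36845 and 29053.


0b1000111111101101 | 0b111000101111101 = 0b1111111111111101 = 65533

65533


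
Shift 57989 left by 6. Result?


0b1110001010000101 << 6 = 0b1110001010000101000000 = 3711296

3711296


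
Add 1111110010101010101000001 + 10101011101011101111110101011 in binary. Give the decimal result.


1111110010101010101000001 + 10101011101011101111110101011 = 10111011011110011010011101100 = 393164012

393164012


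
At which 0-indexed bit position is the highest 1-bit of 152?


0b10011000. Highest set bit at position 7

7


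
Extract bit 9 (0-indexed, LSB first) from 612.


0b1001100100, position 9 = 1

1


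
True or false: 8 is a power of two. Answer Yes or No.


0b1000. Only one bit set => Yes

Yes


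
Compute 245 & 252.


0b11110101 & 0b11111100 = 0b11110100 = 244

244


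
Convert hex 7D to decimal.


7D hex = 125 decimal

125


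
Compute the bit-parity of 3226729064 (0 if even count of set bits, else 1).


0b11000000010100111111101001101000 has 15 ones => parity 1

1


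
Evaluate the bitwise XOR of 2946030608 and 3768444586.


0b10101111100110001101110000010000 ^ 0b11100000100111011110011010101010 = 0b1001111000001010011101010111010 = 1325742778

1325742778


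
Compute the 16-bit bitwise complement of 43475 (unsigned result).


~0b1010100111010011 = 0b101011000101100 = 22060 (16-bit unsigned)

22060


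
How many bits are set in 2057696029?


0b1111010101001011111001100011101 has 19 set bits

19


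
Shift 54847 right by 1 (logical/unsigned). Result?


0b1101011000111111 >> 1 = 0b110101100011111 = 27423

27423


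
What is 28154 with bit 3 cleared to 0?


28154 & ~(1 << 3) = 28146

28146


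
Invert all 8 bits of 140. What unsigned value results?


140 ^ 255 = 115

115


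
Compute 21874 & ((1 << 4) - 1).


21874 & 15 = 2

2


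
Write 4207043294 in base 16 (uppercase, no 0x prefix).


4207043294 = FAC262DE hex

FAC262DE


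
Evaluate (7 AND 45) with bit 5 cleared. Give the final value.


Step 1: 7 & 45 = 5
Step 2: 5 & ~(1 << 5) = 5

5


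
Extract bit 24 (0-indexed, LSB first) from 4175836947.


0b11111000111001100011011100010011, position 24 = 0

0


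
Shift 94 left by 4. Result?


0b1011110 << 4 = 0b10111100000 = 1504

1504


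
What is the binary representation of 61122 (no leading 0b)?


61122 = 1110111011000010 in binary

1110111011000010


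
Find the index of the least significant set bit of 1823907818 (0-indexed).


0b1101100101101101001111111101010. Lowest set bit at position 1

1


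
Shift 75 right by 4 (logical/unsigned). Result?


0b1001011 >> 4 = 0b100 = 4

4


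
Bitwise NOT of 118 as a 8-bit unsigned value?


~0b1110110 = 0b10001001 = 137 (8-bit unsigned)

137


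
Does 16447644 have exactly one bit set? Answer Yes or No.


0b111110101111100010011100. Multiple bits set => No

No


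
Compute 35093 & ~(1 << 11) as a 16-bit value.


35093 & ~(1 << 11) = 33045

33045


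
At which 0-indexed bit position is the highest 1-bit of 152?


0b10011000. Highest set bit at position 7

7


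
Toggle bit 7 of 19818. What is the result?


19818 ^ (1 << 7) = 19818 ^ 128 = 19946

19946


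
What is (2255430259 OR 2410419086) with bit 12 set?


Step 1: 2255430259 | 2410419086 = 2414818303
Step 2: 2414818303 | (1 << 12) = 2414818303 | 4096 = 2414818303

2414818303


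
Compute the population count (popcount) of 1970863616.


0b1110101011110001111111000000000 has 16 set bits

16


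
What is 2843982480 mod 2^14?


2843982480 & 16383 = 14992

14992


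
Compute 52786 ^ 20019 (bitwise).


0b1100111000110010 ^ 0b100111000110011 = 0b1000000000000001 = 32769

32769


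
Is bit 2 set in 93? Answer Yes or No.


0b1011101, bit 2 = 1. Yes

Yes


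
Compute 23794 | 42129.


0b101110011110010 | 0b1010010010010001 = 0b1111110011110011 = 64755

64755


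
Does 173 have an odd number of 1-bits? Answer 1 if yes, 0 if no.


0b10101101 has 5 ones => parity 1

1


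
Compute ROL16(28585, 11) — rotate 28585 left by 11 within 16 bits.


Rotate 0b110111110101001 left by 11 (16-bit) = 0b100101101111101 = 19325

19325


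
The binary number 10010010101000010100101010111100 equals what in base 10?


10010010101000010100101010111100 in decimal = 2460043964

2460043964


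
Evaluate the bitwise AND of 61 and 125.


0b111101 & 0b1111101 = 0b111101 = 61

61
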